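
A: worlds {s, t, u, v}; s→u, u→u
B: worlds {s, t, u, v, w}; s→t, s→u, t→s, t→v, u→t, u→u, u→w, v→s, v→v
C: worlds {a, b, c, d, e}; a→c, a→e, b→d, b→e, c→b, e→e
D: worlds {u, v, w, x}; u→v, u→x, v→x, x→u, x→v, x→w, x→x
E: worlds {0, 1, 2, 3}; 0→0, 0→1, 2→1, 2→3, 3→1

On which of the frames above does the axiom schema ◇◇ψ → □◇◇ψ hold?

A

This is the axiom for a generalized confluence (Geach) condition; its first-order frame correspondent is ∀x ∀y ∀z ((xR²y ∧ xRz) → ∃w (y = w ∧ zR²w)).
A: condition met.
B: fails — sR²w, sRt but no w* with w=w* and tR²w*.
C: fails — aR²b, aRc but no w with b=w and cR²w.
D: fails — xR²u, xRw but no t with u=t and wR²t.
E: fails — 0R²0, 0R1 but no w with 0=w and 1R²w.
Valid on: A.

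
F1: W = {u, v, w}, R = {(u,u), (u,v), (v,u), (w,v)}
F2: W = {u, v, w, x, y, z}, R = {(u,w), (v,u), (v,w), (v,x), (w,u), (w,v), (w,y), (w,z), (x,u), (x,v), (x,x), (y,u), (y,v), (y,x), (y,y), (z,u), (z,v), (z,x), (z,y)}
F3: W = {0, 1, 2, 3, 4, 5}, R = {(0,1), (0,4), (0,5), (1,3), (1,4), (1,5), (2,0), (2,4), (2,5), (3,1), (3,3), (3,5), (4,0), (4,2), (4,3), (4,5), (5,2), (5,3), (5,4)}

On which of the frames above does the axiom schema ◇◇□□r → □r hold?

This is the axiom for a generalized confluence (Geach) condition; its first-order frame correspondent is ∀x ∀y ∀z ((xR²y ∧ xRz) → ∃w (yR²w ∧ z = w)).
F1: condition met.
F2: fails — uR²u, uRw but no t with uR²t and w=t.
F3: fails — 0R²0, 0R1 but no w with 0R²w and 1=w.

F1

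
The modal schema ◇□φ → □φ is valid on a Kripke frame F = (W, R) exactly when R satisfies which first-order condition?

Replacing φ by ¬φ and contraposing gives the equivalent schema ◇φ → □◇φ.
Suppose ◇φ→□◇φ is valid. Take Rxy, Rxz and set V(φ)={y}. Then ◇φ at x, so □◇φ at x, so ◇φ at z, so some w with Rzw has φ; w=y, i.e. Rzy. By symmetry of the argument, Ryz.
Conversely, any frame satisfying ∀x ∀y ∀z (Rxy ∧ Rxz → Ryz) validates the schema.
So the correspondent is the Euclidean property.

The Euclidean property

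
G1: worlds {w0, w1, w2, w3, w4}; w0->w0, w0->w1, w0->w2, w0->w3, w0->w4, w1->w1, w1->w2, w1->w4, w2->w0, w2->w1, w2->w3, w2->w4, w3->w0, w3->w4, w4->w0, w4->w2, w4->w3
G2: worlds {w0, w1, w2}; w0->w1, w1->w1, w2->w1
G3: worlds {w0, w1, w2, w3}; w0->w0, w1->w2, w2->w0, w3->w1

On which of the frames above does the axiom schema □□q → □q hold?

Frame correspondent (Sahlqvist): ∀x ∀y (Rxy → ∃z (Rxz ∧ Rzy)) — i.e. density.
G1: ✓.
G2: ✓.
G3: fails — Rw1w2 but no z with Rw1z and Rzw2.
Valid on: G1, G2.

G1, G2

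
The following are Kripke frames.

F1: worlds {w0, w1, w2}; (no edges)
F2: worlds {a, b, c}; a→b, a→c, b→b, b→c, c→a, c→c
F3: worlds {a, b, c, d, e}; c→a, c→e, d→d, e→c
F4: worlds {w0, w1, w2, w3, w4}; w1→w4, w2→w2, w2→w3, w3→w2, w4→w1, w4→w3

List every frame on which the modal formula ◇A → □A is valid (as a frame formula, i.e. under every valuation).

Frame correspondent (Sahlqvist): ∀x ∀y ∀z (Rxy ∧ Rxz → y = z) — i.e. partial functionality.
F1: satisfies the condition.
F2: fails — a sees both b and c.
F3: fails — c sees both a and e.
F4: fails — w2 sees both w2 and w3.
Valid on: F1.

F1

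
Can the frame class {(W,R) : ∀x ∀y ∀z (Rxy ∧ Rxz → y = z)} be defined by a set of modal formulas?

Yes: it is partial functionality, defined by the CD schema ◇r → □r.
Suppose ◇r→□r is valid. Take Rxy, Rxz and set V(r)={y}. Then ◇r at x, so □r at x, so r at z, i.e. z=y.

Definable; ◇r → □r defines it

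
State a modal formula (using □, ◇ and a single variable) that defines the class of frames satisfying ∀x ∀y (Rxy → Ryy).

The condition is shift-reflexivity. The T□ schema □(□ψ → ψ) defines it.
Suppose □(□ψ→ψ) is valid. Take Rxy and set V(ψ)={w : Ryw}. Then at y, □ψ holds; since □(□ψ→ψ) at x, □ψ→ψ at y, so ψ at y, i.e. Ryy.

□(□ψ → ψ)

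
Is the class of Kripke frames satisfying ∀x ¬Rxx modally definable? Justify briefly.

Not modally definable

Any modally definable frame class is closed under surjective bounded morphisms.
The 5-cycle (worlds s,t,u,v,w with s→t→u→v→w→s) is irreflexive, and the map sending every world to a single reflexive point • is a surjective bounded morphism (forth: every edge maps to (•,•); back: every world has a successor). So any modal formula valid on the 5-cycle is also valid on the reflexive point, which is not irreflexive.
So no modal formula (or set of formulas) defines exactly the irreflexive frames.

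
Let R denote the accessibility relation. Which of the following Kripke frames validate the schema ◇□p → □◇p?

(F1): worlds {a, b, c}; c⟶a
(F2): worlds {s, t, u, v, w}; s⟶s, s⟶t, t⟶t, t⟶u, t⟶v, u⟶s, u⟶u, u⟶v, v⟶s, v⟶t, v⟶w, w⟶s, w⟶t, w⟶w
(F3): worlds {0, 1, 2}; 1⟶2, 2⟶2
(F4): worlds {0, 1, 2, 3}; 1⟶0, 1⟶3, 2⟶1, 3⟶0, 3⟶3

This is the axiom for convergence; its first-order frame correspondent is ∀x ∀y ∀z (Rxy ∧ Rxz → ∃w (Ryw ∧ Rzw)).
(F1): fails — Rca and Rca but a and a have no common successor.
(F2): satisfies the condition.
(F3): satisfies the condition.
(F4): fails — R10 and R10 but 0 and 0 have no common successor.
Valid on: (F2), (F3).

(F2), (F3)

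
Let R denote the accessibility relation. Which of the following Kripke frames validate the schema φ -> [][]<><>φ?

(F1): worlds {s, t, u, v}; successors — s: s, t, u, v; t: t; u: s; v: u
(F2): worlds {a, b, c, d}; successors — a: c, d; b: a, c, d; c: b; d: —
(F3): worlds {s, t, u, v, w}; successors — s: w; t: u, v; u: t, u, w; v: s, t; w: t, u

none

Frame correspondent (Sahlqvist): forall x forall z (x R^2 z -> exists w (x = w & z R^2 w)) — i.e. a generalized confluence (Geach) condition.
(F1): fails — sR²t but no w with s=w and tR²w.
(F2): fails — aR²b but no w with a=w and bR²w.
(F3): fails — sR²u but no w* with s=w* and uR²w*.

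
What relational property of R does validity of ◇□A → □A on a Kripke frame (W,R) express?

Replacing A by ¬A and contraposing gives the equivalent schema ◇A → □◇A.
Suppose ◇A→□◇A is valid. Take Rxy, Rxz and set V(A)={y}. Then ◇A at x, so □◇A at x, so ◇A at z, so some w with Rzw has A; w=y, i.e. Rzy. By symmetry of the argument, Ryz.

the Euclidean property: ∀x ∀y ∀z (Rxy ∧ Rxz → Ryz)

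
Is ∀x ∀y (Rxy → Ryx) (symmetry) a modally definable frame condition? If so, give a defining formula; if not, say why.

Yes — defined by r → □◇r

The condition is symmetry. A defining modal formula is r → □◇r.
Suppose r→□◇r is valid. Take Rxy and set V(r)={x}. Then r at x, so □◇r at x, so ◇r at y, so some z with Ryz has r; z=x, i.e. Ryx.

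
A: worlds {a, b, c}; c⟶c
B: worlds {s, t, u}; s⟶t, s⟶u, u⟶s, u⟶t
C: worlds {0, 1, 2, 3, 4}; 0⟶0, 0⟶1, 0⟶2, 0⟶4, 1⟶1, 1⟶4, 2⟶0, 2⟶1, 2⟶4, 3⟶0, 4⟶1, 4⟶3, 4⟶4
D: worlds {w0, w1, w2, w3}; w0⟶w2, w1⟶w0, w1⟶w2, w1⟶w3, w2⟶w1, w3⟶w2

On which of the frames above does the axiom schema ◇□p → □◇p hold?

The schema corresponds to convergence: ∀x ∀y ∀z (Rxy ∧ Rxz → ∃w (Ryw ∧ Rzw)).
A: holds.
B: fails — Rsu and Rst but u and t have no common successor.
C: fails — R43 and R44 but 3 and 4 have no common successor.
D: fails — Rw1w2 and Rw1w0 but w2 and w0 have no common successor.
Valid on: A.

A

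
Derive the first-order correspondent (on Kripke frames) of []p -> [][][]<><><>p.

forall x forall z (x R^3 z -> exists w (xRw & z R^3 w))

This is a Sahlqvist (Geach-type) schema ◇^0□^1p → □^3◇^3p.
Minimal-valuation argument: fix x; take any y with xR^0y and any z with xR^3z. Set V(p) to the set of worlds R-reachable from y in exactly 1 step. Then □^1p holds at y, so the antecedent holds at x; validity forces ◇^3p at z, giving a w with zR^3w and yR^1w.
First-order correspondent: forall x forall z (x R^3 z -> exists w (xRw & z R^3 w)).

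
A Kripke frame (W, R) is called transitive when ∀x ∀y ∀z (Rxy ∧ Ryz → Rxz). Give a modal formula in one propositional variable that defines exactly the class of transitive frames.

□s → □□s

This is transitivity; the standard corresponding axiom is 4: □s → □□s.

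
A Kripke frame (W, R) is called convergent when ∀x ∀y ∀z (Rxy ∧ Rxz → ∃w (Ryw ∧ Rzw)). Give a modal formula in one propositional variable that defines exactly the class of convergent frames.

◇□r → □◇r

The condition is convergence. The .2 schema ◇□r → □◇r defines it.
Suppose ◇□r→□◇r is valid. Take Rxy, Rxz and set V(r)={w : Ryw}. Then □r at y so ◇□r at x, so □◇r at x, so ◇r at z, giving w with Rzw and Ryw.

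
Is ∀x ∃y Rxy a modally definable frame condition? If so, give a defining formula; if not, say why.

Yes, by □r → ◇r

The condition is seriality. A defining modal formula is □r → ◇r.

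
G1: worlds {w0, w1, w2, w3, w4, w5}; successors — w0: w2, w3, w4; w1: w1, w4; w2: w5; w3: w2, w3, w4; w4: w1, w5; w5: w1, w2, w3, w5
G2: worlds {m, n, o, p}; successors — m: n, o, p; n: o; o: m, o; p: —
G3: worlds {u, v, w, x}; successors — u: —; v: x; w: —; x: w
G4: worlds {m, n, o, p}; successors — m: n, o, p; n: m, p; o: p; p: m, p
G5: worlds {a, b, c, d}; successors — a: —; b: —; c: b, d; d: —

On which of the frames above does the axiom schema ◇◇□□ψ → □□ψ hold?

This is the axiom for a generalized confluence (Geach) condition; its first-order frame correspondent is ∀x ∀y ∀z ((xR²y ∧ xR²z) → ∃w (yR²w ∧ z = w)).
G1: fails — w0R²w1, w0R²w2 but no w with w1R²w and w2=w.
G2: fails — oR²m, oR²n but no w with mR²w and n=w.
G3: fails — vR²w, vR²w but no t with wR²t and w=t.
G4: fails — nR²m, nR²n but no w with mR²w and n=w.
G5: holds.
Valid on: G5.

G5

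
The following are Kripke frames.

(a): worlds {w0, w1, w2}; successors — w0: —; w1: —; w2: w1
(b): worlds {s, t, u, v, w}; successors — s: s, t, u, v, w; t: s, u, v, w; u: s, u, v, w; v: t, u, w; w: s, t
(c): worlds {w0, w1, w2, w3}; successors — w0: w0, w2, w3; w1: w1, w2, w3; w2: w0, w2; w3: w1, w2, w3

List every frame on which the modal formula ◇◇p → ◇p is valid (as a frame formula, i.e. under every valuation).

(a)

The schema corresponds to transitivity: ∀x ∀y ∀z (Rxy ∧ Ryz → Rxz).
(a): ✓.
(b): fails — Ruv and Rvt but not Rut.
(c): fails — Rw1w2 and Rw2w0 but not Rw1w0.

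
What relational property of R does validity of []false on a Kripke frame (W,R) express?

emptiness of R

This is the Ver axiom.
Its frame correspondent is emptiness of R — forall x forall y ~Rxy.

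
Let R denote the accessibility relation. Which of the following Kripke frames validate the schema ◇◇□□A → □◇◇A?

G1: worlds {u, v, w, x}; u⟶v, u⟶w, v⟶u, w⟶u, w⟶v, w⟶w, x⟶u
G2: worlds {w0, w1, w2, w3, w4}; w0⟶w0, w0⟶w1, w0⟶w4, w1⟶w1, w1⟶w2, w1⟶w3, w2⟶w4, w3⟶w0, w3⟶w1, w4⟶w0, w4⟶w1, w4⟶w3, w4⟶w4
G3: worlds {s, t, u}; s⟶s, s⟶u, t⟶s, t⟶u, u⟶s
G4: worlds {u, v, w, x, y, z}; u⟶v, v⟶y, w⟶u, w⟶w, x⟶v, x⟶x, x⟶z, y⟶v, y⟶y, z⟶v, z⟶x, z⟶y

This is the axiom for a generalized confluence (Geach) condition; its first-order frame correspondent is ∀x ∀y ∀z ((xR²y ∧ xRz) → ∃w (yR²w ∧ zR²w)).
G1: satisfies the condition.
G2: satisfies the condition.
G3: satisfies the condition.
G4: fails — wR²u, wRw but no t with uR²t and wR²t.
Valid on: G1, G2, G3.

G1, G2, G3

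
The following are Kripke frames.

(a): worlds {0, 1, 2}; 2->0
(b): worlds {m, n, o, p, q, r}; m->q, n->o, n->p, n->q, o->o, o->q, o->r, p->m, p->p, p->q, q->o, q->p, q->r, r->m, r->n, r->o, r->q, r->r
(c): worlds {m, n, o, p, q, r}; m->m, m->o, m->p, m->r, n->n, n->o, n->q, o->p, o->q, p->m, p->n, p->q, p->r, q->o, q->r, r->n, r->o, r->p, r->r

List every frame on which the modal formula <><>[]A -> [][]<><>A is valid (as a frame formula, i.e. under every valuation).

(a), (c)

This is the axiom for a generalized confluence (Geach) condition; its first-order frame correspondent is forall x forall y forall z ((x R^2 y & x R^2 z) -> exists w (yRw & z R^2 w)).
(a): holds.
(b): fails — nR²m, nR²m but no w with mRw and mR²w.
(c): holds.
Valid on: (a), (c).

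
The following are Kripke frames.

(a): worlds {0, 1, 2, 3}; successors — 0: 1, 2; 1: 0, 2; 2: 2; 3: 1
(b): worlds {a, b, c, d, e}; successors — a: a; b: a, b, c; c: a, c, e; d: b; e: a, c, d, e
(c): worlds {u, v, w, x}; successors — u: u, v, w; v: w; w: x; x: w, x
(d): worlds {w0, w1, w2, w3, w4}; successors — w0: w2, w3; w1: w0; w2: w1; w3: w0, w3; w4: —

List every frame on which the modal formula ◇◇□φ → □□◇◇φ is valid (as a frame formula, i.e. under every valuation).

The schema corresponds to a generalized confluence (Geach) condition: ∀x ∀y ∀z ((xR²y ∧ xR²z) → ∃w (yRw ∧ zR²w)).
(a): holds.
(b): fails — cR²d, cR²a but no w with dRw and aR²w.
(c): fails — uR²u, uR²v but no t with uRt and vR²t.
(d): fails — w0R²w1, w0R²w1 but no w with w1Rw and w1R²w.

(a)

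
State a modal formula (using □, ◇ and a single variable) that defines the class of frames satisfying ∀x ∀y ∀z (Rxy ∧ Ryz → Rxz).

This is transitivity; the standard corresponding axiom is 4: □q → □□q.
Suppose □q→□□q is valid. Take Rxy, Ryz and set V(q)={w : Rxw}. Then □q at x, so □□q at x, so □q at y, so q at z, i.e. Rxz.

□q → □□q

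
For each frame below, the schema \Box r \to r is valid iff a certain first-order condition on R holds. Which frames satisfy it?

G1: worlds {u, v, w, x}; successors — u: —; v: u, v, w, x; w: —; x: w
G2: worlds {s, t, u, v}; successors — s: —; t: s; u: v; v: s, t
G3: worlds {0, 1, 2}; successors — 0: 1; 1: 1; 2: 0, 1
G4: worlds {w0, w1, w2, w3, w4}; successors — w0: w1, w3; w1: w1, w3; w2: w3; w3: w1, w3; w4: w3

Frame correspondent (Sahlqvist): \forall x Rxx — i.e. reflexivity.
G1: fails — world u does not see itself.
G2: fails — world s does not see itself.
G3: fails — world 0 does not see itself.
G4: fails — world w0 does not see itself.

none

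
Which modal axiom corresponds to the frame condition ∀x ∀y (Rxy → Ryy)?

□(□s → s)

The condition is shift-reflexivity. The T□ schema □(□s → s) defines it.
Suppose □(□s→s) is valid. Take Rxy and set V(s)={w : Ryw}. Then at y, □s holds; since □(□s→s) at x, □s→s at y, so s at y, i.e. Ryy.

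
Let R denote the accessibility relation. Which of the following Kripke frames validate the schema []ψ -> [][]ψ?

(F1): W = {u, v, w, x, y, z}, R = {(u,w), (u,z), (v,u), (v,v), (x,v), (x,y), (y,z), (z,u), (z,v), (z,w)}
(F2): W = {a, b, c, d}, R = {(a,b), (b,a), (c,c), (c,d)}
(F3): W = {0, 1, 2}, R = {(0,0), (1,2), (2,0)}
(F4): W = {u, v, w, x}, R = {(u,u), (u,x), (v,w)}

(F4)

This is the axiom for transitivity; its first-order frame correspondent is forall x forall y forall z (Rxy & Ryz -> Rxz).
(F1): fails — Ruz and Rzv but not Ruv.
(F2): fails — Rab and Rba but not Raa.
(F3): fails — R12 and R20 but not R10.
(F4): ✓.
Valid on: (F4).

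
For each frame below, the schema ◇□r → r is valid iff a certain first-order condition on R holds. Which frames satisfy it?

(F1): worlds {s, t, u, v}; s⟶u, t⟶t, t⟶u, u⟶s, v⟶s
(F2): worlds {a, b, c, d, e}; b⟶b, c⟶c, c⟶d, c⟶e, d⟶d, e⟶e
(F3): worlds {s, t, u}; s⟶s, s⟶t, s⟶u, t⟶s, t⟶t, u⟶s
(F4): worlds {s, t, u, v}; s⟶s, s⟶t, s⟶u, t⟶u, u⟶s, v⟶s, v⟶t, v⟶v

(F3)

Frame correspondent (Sahlqvist): ∀x ∀y (Rxy → Ryx) — i.e. symmetry.
(F1): fails — Rvs but not Rsv.
(F2): fails — Rcd but not Rdc.
(F3): condition met.
(F4): fails — Rvt but not Rtv.
Valid on: (F3).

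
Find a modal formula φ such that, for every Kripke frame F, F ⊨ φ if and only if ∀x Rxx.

The condition is reflexivity. The T schema □p → p defines it.
Suppose □p→p is valid. At any x set V(p)={w : Rxw}. Then □p holds at x, so p holds at x, i.e. Rxx.

□p → p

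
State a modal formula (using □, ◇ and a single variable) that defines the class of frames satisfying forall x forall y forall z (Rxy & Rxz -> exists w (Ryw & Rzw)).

◇□p → □◇p

A defining formula is ◇□p → □◇p (the .2 axiom).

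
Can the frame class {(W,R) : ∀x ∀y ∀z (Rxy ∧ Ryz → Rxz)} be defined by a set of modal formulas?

The condition is transitivity. A defining modal formula is □p → □□p.
Suppose □p→□□p is valid. Take Rxy, Ryz and set V(p)={w : Rxw}. Then □p at x, so □□p at x, so □p at y, so p at z, i.e. Rxz.

Definable; □p → □□p defines it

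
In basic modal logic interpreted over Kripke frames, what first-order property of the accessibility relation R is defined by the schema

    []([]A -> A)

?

Suppose □(□A→A) is valid. Take Rxy and set V(A)={w : Ryw}. Then at y, □A holds; since □(□A→A) at x, □A→A at y, so A at y, i.e. Ryy.

shift-reflexivity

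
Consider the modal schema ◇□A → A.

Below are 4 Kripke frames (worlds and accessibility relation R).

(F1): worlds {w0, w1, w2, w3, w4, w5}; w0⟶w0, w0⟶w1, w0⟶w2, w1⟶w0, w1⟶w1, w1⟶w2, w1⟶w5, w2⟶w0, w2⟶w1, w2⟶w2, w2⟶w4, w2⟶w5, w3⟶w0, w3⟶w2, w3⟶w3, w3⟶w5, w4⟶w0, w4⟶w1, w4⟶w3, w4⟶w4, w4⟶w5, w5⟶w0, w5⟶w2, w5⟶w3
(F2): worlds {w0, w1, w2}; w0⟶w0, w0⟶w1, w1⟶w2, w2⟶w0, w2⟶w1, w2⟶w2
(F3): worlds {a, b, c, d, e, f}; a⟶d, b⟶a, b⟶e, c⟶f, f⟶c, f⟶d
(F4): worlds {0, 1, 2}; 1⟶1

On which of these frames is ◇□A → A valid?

Frame correspondent (Sahlqvist): ∀x ∀y (Rxy → Ryx) — i.e. symmetry.
(F1): fails — Rw4w3 but not Rw3w4.
(F2): fails — Rw0w1 but not Rw1w0.
(F3): fails — Rfd but not Rdf.
(F4): holds.
Valid on: (F4).

(F4)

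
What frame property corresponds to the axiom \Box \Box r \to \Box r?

Density

This is the C4 axiom.
It corresponds to density: \forall x \forall y (Rxy \to \exists z (Rxz \wedge Rzy)).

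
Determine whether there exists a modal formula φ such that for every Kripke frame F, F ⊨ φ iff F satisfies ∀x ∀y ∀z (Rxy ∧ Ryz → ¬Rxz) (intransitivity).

If a class were modally definable it would be closed under surjective bounded morphisms (Goldblatt–Thomason).
The 7-cycle (worlds s,t,u,v,w,x,y with s→t→u→v→w→x→y→s) is intransitive. Mapping every world to a single reflexive point • is a surjective bounded morphism; the reflexive point is not intransitive (R••∧R•• but R••).
So the class is not modally definable.

Not modally definable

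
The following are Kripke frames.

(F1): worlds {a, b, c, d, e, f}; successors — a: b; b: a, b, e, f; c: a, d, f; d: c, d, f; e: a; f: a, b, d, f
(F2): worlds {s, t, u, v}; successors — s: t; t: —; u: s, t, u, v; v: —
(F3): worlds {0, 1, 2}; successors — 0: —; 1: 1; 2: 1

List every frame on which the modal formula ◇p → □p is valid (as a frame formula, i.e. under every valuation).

Frame correspondent (Sahlqvist): ∀x ∀y ∀z (Rxy ∧ Rxz → y = z) — i.e. partial functionality.
(F1): fails — b sees both a and b.
(F2): fails — u sees both s and t.
(F3): satisfies the condition.
Valid on: (F3).

(F3)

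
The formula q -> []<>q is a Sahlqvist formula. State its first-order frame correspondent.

symmetry: forall x forall y (Rxy -> Ryx)

Suppose q→□◇q is valid. Take Rxy and set V(q)={x}. Then q at x, so □◇q at x, so ◇q at y, so some z with Ryz has q; z=x, i.e. Ryx.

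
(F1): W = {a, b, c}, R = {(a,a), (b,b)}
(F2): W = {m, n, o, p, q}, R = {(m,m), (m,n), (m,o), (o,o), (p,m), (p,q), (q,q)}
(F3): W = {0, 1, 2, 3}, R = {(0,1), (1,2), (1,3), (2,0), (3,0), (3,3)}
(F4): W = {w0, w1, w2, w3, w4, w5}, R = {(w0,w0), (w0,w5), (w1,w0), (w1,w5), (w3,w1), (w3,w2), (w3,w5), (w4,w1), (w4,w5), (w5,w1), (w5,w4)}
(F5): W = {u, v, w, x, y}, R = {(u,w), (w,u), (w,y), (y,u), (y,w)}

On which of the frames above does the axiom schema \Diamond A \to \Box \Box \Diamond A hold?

(F1)

Frame correspondent (Sahlqvist): \forall x \forall y \forall z ((xRy \wedge x R^2 z) \to \exists w (y = w \wedge zRw)) — i.e. a generalized confluence (Geach) condition.
(F1): ✓.
(F2): fails — mRm, mR²n but no w with m=w and nRw.
(F3): fails — 0R1, 0R²2 but no w with 1=w and 2Rw.
(F4): fails — w0Rw0, w0R²w4 but no w with w0=w and w4Rw.
(F5): fails — wRu, wR²u but no t with u=t and uRt.
Valid on: (F1).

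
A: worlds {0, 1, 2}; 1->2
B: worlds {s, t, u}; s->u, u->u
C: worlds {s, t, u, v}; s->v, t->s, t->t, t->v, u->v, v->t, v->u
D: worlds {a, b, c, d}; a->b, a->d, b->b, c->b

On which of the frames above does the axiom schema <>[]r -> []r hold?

B

This is the axiom for the Euclidean property; its first-order frame correspondent is forall x forall y forall z (Rxy & Rxz -> Ryz).
A: fails — R12 and R12 but not R22.
B: ✓.
C: fails — Rsv and Rsv but not Rvv.
D: fails — Rad and Rad but not Rdd.
Valid on: B.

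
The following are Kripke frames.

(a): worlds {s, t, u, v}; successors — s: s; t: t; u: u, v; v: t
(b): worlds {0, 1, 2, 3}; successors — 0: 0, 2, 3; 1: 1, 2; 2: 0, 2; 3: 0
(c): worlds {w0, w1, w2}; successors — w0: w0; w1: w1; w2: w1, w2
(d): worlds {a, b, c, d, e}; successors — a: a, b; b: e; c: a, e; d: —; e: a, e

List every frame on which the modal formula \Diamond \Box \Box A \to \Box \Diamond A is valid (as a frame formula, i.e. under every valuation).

The schema corresponds to a generalized confluence (Geach) condition: \forall x \forall y \forall z ((xRy \wedge xRz) \to \exists w (y R^2 w \wedge zRw)).
(a): fails — uRv, uRu but no w with vR²w and uRw.
(b): holds.
(c): holds.
(d): holds.

(b), (c), (d)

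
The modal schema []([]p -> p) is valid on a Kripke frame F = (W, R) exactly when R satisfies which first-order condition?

Shift-reflexivity

This is the T□ axiom.
Its frame correspondent is shift-reflexivity — forall x forall y (Rxy -> Ryy).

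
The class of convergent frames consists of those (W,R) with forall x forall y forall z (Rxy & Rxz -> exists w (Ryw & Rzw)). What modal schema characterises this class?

The condition is convergence. The .2 schema ◇□s → □◇s defines it.
Suppose ◇□s→□◇s is valid. Take Rxy, Rxz and set V(s)={w : Ryw}. Then □s at y so ◇□s at x, so □◇s at x, so ◇s at z, giving w with Rzw and Ryw.

◇□s → □◇s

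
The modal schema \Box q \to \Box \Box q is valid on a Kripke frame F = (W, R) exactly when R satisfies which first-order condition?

Transitivity

Suppose □q→□□q is valid. Take Rxy, Ryz and set V(q)={w : Rxw}. Then □q at x, so □□q at x, so □q at y, so q at z, i.e. Rxz.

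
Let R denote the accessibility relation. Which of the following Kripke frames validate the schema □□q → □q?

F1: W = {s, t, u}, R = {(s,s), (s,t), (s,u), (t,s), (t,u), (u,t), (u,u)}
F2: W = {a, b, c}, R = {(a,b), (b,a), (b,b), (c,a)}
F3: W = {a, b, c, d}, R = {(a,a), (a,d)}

This is the axiom for density; its first-order frame correspondent is ∀x ∀y (Rxy → ∃z (Rxz ∧ Rzy)).
F1: ✓.
F2: fails — Rca but no z with Rcz and Rza.
F3: ✓.
Valid on: F1, F3.

F1, F3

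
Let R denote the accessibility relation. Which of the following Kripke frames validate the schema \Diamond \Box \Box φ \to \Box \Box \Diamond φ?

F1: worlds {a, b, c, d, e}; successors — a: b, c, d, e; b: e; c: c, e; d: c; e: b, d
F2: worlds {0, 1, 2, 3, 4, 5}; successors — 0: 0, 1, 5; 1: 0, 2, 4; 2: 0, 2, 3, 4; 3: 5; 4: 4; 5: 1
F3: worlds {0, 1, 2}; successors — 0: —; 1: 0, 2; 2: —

F3

This is the axiom for a generalized confluence (Geach) condition; its first-order frame correspondent is \forall x \forall y \forall z ((xRy \wedge x R^2 z) \to \exists w (y R^2 w \wedge zRw)).
F1: fails — aRb, aR²b but no w with bR²w and bRw.
F2: fails — 0R5, 0R²5 but no w with 5R²w and 5Rw.
F3: satisfies the condition.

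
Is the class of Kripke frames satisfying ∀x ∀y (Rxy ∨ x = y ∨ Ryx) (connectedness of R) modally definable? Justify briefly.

No — not modally definable

If a class were modally definable it would be closed under disjoint unions (Goldblatt–Thomason).
Take 4 disjoint single-world reflexive frames: each is trivially connected, but their disjoint union has 4 worlds with no edge between distinct components, so it is not connected.
So no modal formula (or set of formulas) defines exactly the connected frames.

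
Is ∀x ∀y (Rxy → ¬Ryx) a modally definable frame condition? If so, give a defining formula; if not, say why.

Any modally definable frame class is closed under surjective bounded morphisms.
The 3-cycle (worlds s,t,u with s→t→u→s) is asymmetric. Mapping every world to a single reflexive point • is a surjective bounded morphism, and the reflexive point is not asymmetric (R•• but asymmetry requires ¬R••).
So no modal formula (or set of formulas) defines exactly the asymmetric frames.

No — not modally definable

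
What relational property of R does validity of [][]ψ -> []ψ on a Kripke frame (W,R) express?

density

This schema is the C4 axiom.
It corresponds to density: forall x forall y (Rxy -> exists z (Rxz & Rzy)).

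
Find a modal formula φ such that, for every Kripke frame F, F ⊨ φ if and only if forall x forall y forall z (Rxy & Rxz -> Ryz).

The condition is the Euclidean property. The 5 schema ◇s → □◇s defines it.

◇s → □◇s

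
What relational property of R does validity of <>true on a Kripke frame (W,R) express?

◇⊤ holds at w iff w has a successor, so frame-validity of ◇⊤ is exactly seriality. Equivalently via □q → ◇q:
Suppose □q→◇q is valid. At any x set V(q)=W. Then □q at x, so ◇q at x, so x has a successor.
Conversely, on a frame with seriality the schema holds at every world under every valuation.
So the correspondent is seriality.

seriality: forall x exists y Rxy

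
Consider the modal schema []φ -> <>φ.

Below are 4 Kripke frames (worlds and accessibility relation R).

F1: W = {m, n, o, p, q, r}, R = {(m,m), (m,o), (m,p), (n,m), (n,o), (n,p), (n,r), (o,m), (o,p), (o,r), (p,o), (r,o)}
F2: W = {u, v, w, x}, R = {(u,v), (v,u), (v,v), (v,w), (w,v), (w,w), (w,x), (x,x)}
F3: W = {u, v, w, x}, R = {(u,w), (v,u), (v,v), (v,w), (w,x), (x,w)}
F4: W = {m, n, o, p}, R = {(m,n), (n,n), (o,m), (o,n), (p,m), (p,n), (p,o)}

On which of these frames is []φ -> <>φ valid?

F2, F3, F4

This is the axiom for seriality; its first-order frame correspondent is forall x exists y Rxy.
F1: fails — world q has no successor.
F2: holds.
F3: holds.
F4: holds.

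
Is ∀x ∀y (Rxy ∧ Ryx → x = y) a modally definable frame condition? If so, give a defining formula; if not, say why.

Modal frame validity is preserved under surjective bounded morphisms.
The 8-cycle (worlds s,t,u,v,w,x,y,z with s→t→u→v→w→x→y→z→s) is antisymmetric. Sending even-indexed worlds to a and odd-indexed worlds to b is a surjective bounded morphism onto the two-world frame with a↔b, which is not antisymmetric.
So the class is not modally definable.

No — not modally definable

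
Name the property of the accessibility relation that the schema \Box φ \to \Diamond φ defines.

Suppose □φ→◇φ is valid. At any x set V(φ)=W. Then □φ at x, so ◇φ at x, so x has a successor.

seriality: \forall x \exists y Rxy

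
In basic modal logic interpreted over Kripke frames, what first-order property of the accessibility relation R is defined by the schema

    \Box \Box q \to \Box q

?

Density

This is the C4 axiom.
Its frame correspondent is density — \forall x \forall y (Rxy \to \exists z (Rxz \wedge Rzy)).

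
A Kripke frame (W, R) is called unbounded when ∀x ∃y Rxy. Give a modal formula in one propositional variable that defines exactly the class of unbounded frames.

□ψ → ◇ψ

The condition is seriality. The D schema □ψ → ◇ψ defines it.
Suppose □ψ→◇ψ is valid. At any x set V(ψ)=W. Then □ψ at x, so ◇ψ at x, so x has a successor.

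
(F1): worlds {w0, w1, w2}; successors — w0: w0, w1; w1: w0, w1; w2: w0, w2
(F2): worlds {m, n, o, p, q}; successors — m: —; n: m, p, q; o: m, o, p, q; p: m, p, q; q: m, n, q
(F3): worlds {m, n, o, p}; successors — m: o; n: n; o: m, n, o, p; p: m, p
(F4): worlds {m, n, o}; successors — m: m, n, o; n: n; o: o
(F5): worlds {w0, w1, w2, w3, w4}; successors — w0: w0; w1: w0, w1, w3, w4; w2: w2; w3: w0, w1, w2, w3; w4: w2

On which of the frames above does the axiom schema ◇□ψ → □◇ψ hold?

(F1)

The schema corresponds to convergence: ∀x ∀y ∀z (Rxy ∧ Rxz → ∃w (Ryw ∧ Rzw)).
(F1): holds.
(F2): fails — Rnq and Rnm but q and m have no common successor.
(F3): fails — Rom and Ron but m and n have no common successor.
(F4): fails — Rmo and Rmn but o and n have no common successor.
(F5): fails — Rw1w1 and Rw1w4 but w1 and w4 have no common successor.
Valid on: (F1).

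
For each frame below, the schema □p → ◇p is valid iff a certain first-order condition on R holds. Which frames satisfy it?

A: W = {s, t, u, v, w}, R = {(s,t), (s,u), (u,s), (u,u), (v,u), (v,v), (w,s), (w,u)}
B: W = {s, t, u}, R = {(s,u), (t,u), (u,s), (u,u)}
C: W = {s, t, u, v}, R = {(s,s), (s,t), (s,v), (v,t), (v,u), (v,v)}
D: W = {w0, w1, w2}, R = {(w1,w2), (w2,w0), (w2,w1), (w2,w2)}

B

Frame correspondent (Sahlqvist): ∀x ∃y Rxy — i.e. seriality.
A: fails — world t has no successor.
B: satisfies the condition.
C: fails — world t has no successor.
D: fails — world w0 has no successor.
Valid on: B.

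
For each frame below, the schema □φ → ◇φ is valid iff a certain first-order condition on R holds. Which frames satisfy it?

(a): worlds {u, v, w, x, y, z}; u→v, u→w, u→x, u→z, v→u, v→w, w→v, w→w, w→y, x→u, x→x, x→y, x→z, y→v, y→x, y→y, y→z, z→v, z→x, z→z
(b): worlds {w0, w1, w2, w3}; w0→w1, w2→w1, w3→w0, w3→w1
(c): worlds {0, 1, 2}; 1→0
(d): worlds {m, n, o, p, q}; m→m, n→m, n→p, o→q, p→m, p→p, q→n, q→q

The schema corresponds to seriality: ∀x ∃y Rxy.
(a): satisfies the condition.
(b): fails — world w1 has no successor.
(c): fails — world 0 has no successor.
(d): satisfies the condition.
Valid on: (a), (d).

(a), (d)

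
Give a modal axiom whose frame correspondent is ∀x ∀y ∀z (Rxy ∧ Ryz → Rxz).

□s → □□s

The condition is transitivity. The 4 schema □s → □□s defines it.
Suppose □s→□□s is valid. Take Rxy, Ryz and set V(s)={w : Rxw}. Then □s at x, so □□s at x, so □s at y, so s at z, i.e. Rxz.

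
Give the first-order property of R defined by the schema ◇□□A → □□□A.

This is a Sahlqvist (Geach-type) schema ◇^1□^2A → □^3◇^0A.
Minimal-valuation argument: fix x; take any y with xR^1y and any z with xR^3z. Set V(A) to the set of worlds R-reachable from y in exactly 2 steps. Then □^2A holds at y, so the antecedent holds at x; validity forces ◇^0A at z, giving a w with zR^0w and yR^2w.
First-order correspondent: ∀x ∀y ∀z ((xRy ∧ xR³z) → ∃w (yR²w ∧ z = w)).

∀x ∀y ∀z ((xRy ∧ xR³z) → ∃w (yR²w ∧ z = w))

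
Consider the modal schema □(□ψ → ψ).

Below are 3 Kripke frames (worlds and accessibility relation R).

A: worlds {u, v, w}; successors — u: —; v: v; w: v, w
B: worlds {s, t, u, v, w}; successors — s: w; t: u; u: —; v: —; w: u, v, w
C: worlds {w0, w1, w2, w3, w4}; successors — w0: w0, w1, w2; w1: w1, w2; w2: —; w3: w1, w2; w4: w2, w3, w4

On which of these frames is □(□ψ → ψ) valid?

A

This is the axiom for shift-reflexivity; its first-order frame correspondent is ∀x ∀y (Rxy → Ryy).
A: holds.
B: fails — Rwu but not Ruu.
C: fails — Rw1w2 but not Rw2w2.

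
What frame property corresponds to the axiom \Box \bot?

emptiness of R: \forall x \forall y \neg Rxy

This is the Ver axiom.
It corresponds to emptiness of R: \forall x \forall y \neg Rxy.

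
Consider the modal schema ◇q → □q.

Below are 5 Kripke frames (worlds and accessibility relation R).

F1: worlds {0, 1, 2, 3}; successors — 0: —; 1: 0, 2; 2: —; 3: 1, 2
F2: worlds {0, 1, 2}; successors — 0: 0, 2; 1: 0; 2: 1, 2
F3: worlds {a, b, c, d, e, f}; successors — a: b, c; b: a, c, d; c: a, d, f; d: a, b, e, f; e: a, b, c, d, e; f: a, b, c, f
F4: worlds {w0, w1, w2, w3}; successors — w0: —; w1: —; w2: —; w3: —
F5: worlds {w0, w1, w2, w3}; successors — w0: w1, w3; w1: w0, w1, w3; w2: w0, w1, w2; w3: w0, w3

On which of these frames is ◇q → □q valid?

F4

The schema corresponds to partial functionality: ∀x ∀y ∀z (Rxy ∧ Rxz → y = z).
F1: fails — 1 sees both 0 and 2.
F2: fails — 0 sees both 0 and 2.
F3: fails — a sees both b and c.
F4: satisfies the condition.
F5: fails — w0 sees both w1 and w3.
Valid on: F4.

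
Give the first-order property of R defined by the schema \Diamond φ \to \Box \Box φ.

This is a Sahlqvist (Geach-type) schema ◇^1□^0φ → □^2◇^0φ.
First-order correspondent: \forall x \forall y \forall z ((xRy \wedge x R^2 z) \to \exists w (y = w \wedge z = w)).

\forall x \forall y \forall z ((xRy \wedge x R^2 z) \to \exists w (y = w \wedge z = w))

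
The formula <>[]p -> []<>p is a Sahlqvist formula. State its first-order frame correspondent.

convergence

Suppose ◇□p→□◇p is valid. Take Rxy, Rxz and set V(p)={w : Ryw}. Then □p at y so ◇□p at x, so □◇p at x, so ◇p at z, giving w with Rzw and Ryw.
The converse is a direct semantic check.
Frame condition: forall x forall y forall z (Rxy & Rxz -> exists w (Ryw & Rzw)).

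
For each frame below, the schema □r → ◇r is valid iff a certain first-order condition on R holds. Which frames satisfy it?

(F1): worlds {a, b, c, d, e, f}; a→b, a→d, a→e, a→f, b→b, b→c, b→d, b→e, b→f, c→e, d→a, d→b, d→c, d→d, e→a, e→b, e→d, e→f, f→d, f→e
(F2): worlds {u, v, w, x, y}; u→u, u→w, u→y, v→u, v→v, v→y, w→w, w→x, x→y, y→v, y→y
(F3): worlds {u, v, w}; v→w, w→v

The schema corresponds to seriality: ∀x ∃y Rxy.
(F1): satisfies the condition.
(F2): satisfies the condition.
(F3): fails — world u has no successor.

(F1), (F2)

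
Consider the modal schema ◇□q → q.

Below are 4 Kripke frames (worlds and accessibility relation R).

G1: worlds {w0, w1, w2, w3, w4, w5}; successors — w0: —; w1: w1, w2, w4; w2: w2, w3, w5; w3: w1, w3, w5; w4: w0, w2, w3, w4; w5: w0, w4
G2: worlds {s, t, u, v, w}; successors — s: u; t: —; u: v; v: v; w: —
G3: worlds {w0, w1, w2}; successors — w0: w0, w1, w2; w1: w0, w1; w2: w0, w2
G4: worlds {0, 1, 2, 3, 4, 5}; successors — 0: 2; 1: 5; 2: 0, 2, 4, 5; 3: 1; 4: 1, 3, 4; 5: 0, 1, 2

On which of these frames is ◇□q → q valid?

G3

The schema corresponds to symmetry: ∀x ∀y (Rxy → Ryx).
G1: fails — Rw1w2 but not Rw2w1.
G2: fails — Rsu but not Rus.
G3: holds.
G4: fails — R31 but not R13.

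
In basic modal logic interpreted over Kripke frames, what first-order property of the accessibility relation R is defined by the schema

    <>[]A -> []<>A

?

Suppose ◇□A→□◇A is valid. Take Rxy, Rxz and set V(A)={w : Ryw}. Then □A at y so ◇□A at x, so □◇A at x, so ◇A at z, giving w with Rzw and Ryw.

convergence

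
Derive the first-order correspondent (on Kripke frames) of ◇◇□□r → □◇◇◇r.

This is a Sahlqvist (Geach-type) schema ◇^2□^2r → □^1◇^3r.
Minimal-valuation argument: fix x; take any y with xR^2y and any z with xR^1z. Set V(r) to the set of worlds R-reachable from y in exactly 2 steps. Then □^2r holds at y, so the antecedent holds at x; validity forces ◇^3r at z, giving a w with zR^3w and yR^2w.
First-order correspondent: ∀x ∀y ∀z ((xR²y ∧ xRz) → ∃w (yR²w ∧ zR³w)).

∀x ∀y ∀z ((xR²y ∧ xRz) → ∃w (yR²w ∧ zR³w))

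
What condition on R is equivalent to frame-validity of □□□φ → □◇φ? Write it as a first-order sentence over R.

This is a Sahlqvist (Geach-type) schema ◇^0□^3φ → □^1◇^1φ.
First-order correspondent: ∀x ∀z (xRz → ∃w (xR³w ∧ zRw)).

∀x ∀z (xRz → ∃w (xR³w ∧ zRw))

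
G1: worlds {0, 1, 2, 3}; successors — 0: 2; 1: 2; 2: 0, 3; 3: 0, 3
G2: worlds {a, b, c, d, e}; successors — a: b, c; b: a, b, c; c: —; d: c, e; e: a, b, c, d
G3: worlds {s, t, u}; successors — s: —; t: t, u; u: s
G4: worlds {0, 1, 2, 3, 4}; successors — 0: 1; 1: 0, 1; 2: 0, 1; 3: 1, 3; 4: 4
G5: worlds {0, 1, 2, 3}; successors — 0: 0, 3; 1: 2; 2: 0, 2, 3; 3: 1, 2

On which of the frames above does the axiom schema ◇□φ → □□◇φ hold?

The schema corresponds to a generalized confluence (Geach) condition: ∀x ∀y ∀z ((xRy ∧ xR²z) → ∃w (yRw ∧ zRw)).
G1: fails — 0R2, 0R²0 but no w with 2Rw and 0Rw.
G2: fails — aRb, aR²c but no w with bRw and cRw.
G3: fails — tRt, tR²s but no w with tRw and sRw.
G4: holds.
G5: fails — 0R0, 0R²1 but no w with 0Rw and 1Rw.

G4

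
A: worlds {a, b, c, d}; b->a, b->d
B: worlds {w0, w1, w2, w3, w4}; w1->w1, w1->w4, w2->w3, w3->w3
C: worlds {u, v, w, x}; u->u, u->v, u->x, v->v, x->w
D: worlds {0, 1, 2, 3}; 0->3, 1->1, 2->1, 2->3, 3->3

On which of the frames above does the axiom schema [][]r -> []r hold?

B, D

This is the axiom for density; its first-order frame correspondent is forall x forall y (Rxy -> exists z (Rxz & Rzy)).
A: fails — Rba but no z with Rbz and Rza.
B: ✓.
C: fails — Rxw but no z with Rxz and Rzw.
D: ✓.
Valid on: B, D.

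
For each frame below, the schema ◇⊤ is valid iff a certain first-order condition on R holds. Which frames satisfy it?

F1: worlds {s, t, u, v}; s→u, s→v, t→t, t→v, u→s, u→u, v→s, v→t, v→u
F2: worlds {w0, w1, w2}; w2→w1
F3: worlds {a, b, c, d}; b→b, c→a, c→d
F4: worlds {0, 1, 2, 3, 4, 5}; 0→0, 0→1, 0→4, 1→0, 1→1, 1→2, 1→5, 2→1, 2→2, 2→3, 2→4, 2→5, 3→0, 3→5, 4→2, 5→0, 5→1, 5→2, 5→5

The schema corresponds to seriality: ∀x ∃y Rxy.
F1: condition met.
F2: fails — world w0 has no successor.
F3: fails — world a has no successor.
F4: condition met.

F1, F4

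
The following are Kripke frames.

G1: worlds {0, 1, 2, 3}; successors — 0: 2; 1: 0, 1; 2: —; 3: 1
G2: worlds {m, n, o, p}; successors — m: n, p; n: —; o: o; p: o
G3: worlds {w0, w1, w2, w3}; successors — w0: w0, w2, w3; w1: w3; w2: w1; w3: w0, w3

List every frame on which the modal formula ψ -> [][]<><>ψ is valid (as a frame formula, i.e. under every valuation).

none

The schema corresponds to a generalized confluence (Geach) condition: forall x forall z (x R^2 z -> exists w (x = w & z R^2 w)).
G1: fails — 1R²0 but no w with 1=w and 0R²w.
G2: fails — mR²o but no w with m=w and oR²w.
G3: fails — w0R²w2 but no w with w0=w and w2R²w.
Valid on no frame.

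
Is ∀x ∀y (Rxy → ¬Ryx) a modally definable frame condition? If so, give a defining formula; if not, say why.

Modal frame validity is preserved under surjective bounded morphisms.
The 5-cycle (worlds w0,w1,w2,w3,w4 with w0→w1→w2→w3→w4→w0) is asymmetric. Mapping every world to a single reflexive point • is a surjective bounded morphism, and the reflexive point is not asymmetric (R•• but asymmetry requires ¬R••).
Hence asymmetry is not modally definable.

No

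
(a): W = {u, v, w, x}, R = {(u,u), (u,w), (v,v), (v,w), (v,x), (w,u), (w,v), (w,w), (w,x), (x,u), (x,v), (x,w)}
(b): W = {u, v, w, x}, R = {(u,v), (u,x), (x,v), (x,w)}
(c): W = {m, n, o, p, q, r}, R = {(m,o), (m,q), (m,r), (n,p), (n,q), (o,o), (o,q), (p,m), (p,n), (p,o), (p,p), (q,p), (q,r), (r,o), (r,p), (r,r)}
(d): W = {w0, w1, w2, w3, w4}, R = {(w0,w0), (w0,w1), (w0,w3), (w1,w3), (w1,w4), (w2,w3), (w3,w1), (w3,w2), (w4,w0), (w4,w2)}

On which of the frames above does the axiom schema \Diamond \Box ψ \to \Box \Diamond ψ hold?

(a)

Frame correspondent (Sahlqvist): \forall x \forall y \forall z (Rxy \wedge Rxz \to \exists w (Ryw \wedge Rzw)) — i.e. convergence.
(a): ✓.
(b): fails — Ruv and Ruv but v and v have no common successor.
(c): fails — Rmo and Rmq but o and q have no common successor.
(d): fails — Rw0w1 and Rw0w3 but w1 and w3 have no common successor.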